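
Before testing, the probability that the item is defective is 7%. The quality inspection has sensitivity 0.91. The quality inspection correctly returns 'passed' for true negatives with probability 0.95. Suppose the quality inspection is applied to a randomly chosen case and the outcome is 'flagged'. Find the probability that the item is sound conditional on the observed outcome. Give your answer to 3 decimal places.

P(¬H | E) ≈ 0.422

Write H for 'the item is defective'. Prior odds H:¬H = 0.07/0.93 = 0.075269. For the 'flagged' outcome, the likelihood ratio is 0.91/0.05 = 18.200.
Posterior odds = 0.075269 × 18.200 = 1.3699, so P(H|E) = 1.3699/(1+1.3699) = 0.578. Then P(¬H|E) = 1 − 0.578 = 0.422.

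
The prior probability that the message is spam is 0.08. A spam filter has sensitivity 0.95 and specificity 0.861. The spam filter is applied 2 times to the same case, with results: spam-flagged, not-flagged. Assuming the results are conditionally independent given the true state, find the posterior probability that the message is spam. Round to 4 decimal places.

Posterior P(H) ≈ 0.0334

Let H be the event that the message is spam; start with P(H) = 0.08. P('spam-flagged'|H) = 0.95, P('spam-flagged'|¬H) = 0.139.
Update on result 1 ('spam-flagged'): P(H) ← 0.95·0.0800 / (0.95·0.0800 + 0.139·0.9200) = 0.076000/0.20388 = 0.3728.
Update on result 2 ('not-flagged'): P(H) ← 0.05·0.3728 / (0.05·0.3728 + 0.861·0.6272) = 0.018638/0.55868 = 0.0334.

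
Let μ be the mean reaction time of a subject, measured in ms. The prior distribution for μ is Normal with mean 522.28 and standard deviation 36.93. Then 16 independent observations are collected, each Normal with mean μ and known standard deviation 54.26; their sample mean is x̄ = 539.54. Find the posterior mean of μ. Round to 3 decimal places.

Posterior mean ≈ 537.488

With known σ, the Normal prior is conjugate. Weight on the data is w = (n/σ²)/(n/σ² + 1/τ₀²) = 0.00543451/(0.00543451+0.00073323) = 0.88112.
Posterior mean = w·x̄ + (1−w)·μ₀ = 0.88112·539.54 + 0.11888·522.28 = 537.488.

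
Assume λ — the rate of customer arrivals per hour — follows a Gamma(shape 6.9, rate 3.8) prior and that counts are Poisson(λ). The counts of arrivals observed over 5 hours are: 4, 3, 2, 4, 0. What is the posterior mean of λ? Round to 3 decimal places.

Total count ∑xᵢ = 13 over n = 5 hours.
Gamma is conjugate to the Poisson likelihood: posterior is Gamma(shape = 6.9+13 = 19.9, rate = 3.8+5 = 8.8).
E[λ | data] = 19.9/8.8 = 2.261.

Posterior mean ≈ 2.261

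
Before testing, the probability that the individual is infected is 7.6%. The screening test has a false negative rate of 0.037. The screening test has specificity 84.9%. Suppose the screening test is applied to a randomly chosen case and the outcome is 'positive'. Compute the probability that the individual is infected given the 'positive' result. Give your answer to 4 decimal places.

Let H be the event that the individual is infected. P(H) = 0.076, so P(¬H) = 0.924. With E the 'positive' result, P(E|H) = 0.963 and P(E|¬H) = 0.151.
P(E) = 0.963·0.076 + 0.151·0.924 = 0.073188 + 0.13952 = 0.21271.
By Bayes' theorem, P(H|E) = 0.073188 / 0.21271 = 0.3441.

P(H | E) ≈ 0.3441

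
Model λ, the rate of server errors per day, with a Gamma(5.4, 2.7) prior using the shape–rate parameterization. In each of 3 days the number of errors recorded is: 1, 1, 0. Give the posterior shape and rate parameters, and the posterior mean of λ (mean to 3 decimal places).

Posterior: Gamma(shape=7.4, rate=5.7); mean ≈ 1.298

The Poisson likelihood adds the total count to the shape and the number of exposure periods to the rate. Here ∑xᵢ = 2 and n = 3, so shape 5.4→7.4 and rate 2.7→5.7.
Posterior mean = shape/rate = 7.4/5.7 = 1.298.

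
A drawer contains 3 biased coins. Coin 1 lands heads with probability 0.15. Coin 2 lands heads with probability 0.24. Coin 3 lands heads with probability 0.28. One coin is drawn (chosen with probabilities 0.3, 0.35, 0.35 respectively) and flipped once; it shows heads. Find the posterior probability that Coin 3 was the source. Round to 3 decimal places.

Tabulate prior·likelihood by source: [1] prior 0.3, lik 0.15, product 0.04500; [2] prior 0.35, lik 0.24, product 0.08400; [3] prior 0.35, lik 0.28, product 0.09800.
Normalizing constant = 0.22700; the posterior for Coin 3 is its product over the sum, 0.09800/0.22700 = 0.432.

Posterior probability ≈ 0.432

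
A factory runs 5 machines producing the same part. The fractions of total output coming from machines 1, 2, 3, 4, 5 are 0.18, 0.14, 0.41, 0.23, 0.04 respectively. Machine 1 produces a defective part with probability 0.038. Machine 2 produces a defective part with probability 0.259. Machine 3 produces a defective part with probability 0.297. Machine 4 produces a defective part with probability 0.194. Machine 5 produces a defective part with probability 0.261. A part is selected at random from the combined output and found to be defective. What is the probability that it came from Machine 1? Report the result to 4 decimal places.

Posterior probability ≈ 0.0311

Tabulate prior·likelihood by source: [1] prior 0.18, lik 0.038, product 0.006840; [2] prior 0.14, lik 0.259, product 0.03626; [3] prior 0.41, lik 0.297, product 0.1218; [4] prior 0.23, lik 0.194, product 0.04462; [5] prior 0.04, lik 0.261, product 0.01044.
Normalizing constant = 0.21993; the posterior for Machine 1 is its product over the sum, 0.006840/0.21993 = 0.0311.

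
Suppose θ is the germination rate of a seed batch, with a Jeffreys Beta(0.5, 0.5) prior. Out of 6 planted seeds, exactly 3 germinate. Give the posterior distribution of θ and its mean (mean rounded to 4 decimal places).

The binomial likelihood is conjugate to the Beta prior: with 3 successes and 3 failures, the posterior is Beta(0.5+3, 0.5+3) = Beta(3.5, 3.5).
Posterior mean = α/(α+β) = 3.5/7 = 0.5000.

Posterior: Beta(3.5, 3.5); mean ≈ 0.5000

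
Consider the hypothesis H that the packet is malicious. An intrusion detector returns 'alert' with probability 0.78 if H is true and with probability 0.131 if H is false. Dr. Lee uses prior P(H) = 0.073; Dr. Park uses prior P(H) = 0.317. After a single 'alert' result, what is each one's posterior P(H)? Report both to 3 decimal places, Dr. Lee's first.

Dr. Lee: 0.319; Dr. Park: 0.734

The likelihood ratio for an 'alert' result is 0.78/0.131 = 5.9542.
Dr. Lee: prior odds 0.073/0.927 = 0.078749; posterior odds 0.46889; posterior probability 0.319.
Dr. Park: prior odds 0.317/0.683 = 0.46413; posterior odds 2.7635; posterior probability 0.734.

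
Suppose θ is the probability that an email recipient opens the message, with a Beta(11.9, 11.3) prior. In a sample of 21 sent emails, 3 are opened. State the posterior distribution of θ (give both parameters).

The binomial likelihood is conjugate to the Beta prior: with 3 successes and 18 failures, the posterior is Beta(11.9+3, 11.3+18) = Beta(14.9, 29.3).

Posterior: Beta(14.9, 29.3)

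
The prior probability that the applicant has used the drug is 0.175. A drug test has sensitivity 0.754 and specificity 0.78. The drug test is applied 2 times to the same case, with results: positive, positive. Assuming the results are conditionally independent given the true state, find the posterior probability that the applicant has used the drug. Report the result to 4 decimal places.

Posterior P(H) ≈ 0.7136

With H the event that the applicant has used the drug, the joint likelihood of the observed sequence is P(data|H) = 0.754·0.754 = 0.56852 and P(data|¬H) = 0.22·0.22 = 0.048400.
Bayes: P(H|data) = 0.175·0.56852 / (0.175·0.56852 + 0.825·0.048400) = 0.099490/0.13942 = 0.7136.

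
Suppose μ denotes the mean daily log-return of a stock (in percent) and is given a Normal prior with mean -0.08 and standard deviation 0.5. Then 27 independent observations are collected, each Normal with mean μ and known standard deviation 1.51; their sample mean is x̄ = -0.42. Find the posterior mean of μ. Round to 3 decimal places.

Posterior mean ≈ -0.334

With known σ, the Normal prior is conjugate. Weight on the data is w = (n/σ²)/(n/σ² + 1/τ₀²) = 11.8416/(11.8416+4.00000) = 0.74750.
Posterior mean = w·x̄ + (1−w)·μ₀ = 0.74750·-0.42 + 0.25250·-0.08 = -0.334.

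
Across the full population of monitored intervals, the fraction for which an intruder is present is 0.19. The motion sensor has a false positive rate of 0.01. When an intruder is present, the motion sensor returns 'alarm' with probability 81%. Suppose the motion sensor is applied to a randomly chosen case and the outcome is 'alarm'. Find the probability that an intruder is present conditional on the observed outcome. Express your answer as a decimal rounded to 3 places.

Write H for 'an intruder is present'. Prior odds H:¬H = 0.19/0.81 = 0.23457. For the 'alarm' outcome, the likelihood ratio is 0.81/0.01 = 81.000.
Posterior odds = 0.23457 × 81.000 = 19.000, so P(H|E) = 19.000/(1+19.000) = 0.950.

P(H | E) ≈ 0.950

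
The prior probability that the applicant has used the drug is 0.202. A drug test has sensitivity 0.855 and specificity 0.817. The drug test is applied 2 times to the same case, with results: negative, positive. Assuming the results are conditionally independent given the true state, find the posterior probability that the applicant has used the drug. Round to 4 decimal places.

Posterior P(H) ≈ 0.1735

With H the event that the applicant has used the drug, the joint likelihood of the observed sequence is P(data|H) = 0.145·0.855 = 0.12397 and P(data|¬H) = 0.817·0.183 = 0.14951.
Bayes: P(H|data) = 0.202·0.12397 / (0.202·0.12397 + 0.798·0.14951) = 0.025043/0.14435 = 0.1735.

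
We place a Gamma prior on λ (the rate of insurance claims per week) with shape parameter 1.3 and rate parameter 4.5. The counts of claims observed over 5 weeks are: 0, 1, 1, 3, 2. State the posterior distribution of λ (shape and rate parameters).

The Poisson likelihood adds the total count to the shape and the number of exposure periods to the rate. Here ∑xᵢ = 7 and n = 5, so shape 1.3→8.3 and rate 4.5→9.5.

Posterior: Gamma(shape=8.3, rate=9.5)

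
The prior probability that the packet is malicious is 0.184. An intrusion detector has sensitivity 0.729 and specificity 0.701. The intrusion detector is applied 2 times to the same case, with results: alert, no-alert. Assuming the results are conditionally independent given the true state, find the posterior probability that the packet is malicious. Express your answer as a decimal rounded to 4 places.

With H the event that the packet is malicious, the joint likelihood of the observed sequence is P(data|H) = 0.729·0.271 = 0.19756 and P(data|¬H) = 0.299·0.701 = 0.20960.
Bayes: P(H|data) = 0.184·0.19756 / (0.184·0.19756 + 0.816·0.20960) = 0.036351/0.20738 = 0.1753.

Posterior P(H) ≈ 0.1753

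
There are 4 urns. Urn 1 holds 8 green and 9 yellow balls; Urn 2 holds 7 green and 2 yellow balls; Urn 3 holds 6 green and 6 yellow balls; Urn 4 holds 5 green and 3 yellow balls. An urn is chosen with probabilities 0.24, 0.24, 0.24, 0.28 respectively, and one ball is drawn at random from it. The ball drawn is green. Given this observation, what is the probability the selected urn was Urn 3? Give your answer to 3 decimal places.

Posterior probability ≈ 0.202

P(green|Urn 1) = 0.4706; P(green|Urn 2) = 0.7778; P(green|Urn 3) = 0.5; P(green|Urn 4) = 0.625.
Prior × likelihood for each source: 0.24·0.4706=0.1129, 0.24·0.7778=0.1867, 0.24·0.5=0.1200, 0.28·0.625=0.1750. Summing gives P(green) = 0.59461.
P(Urn 3 | green) = 0.1200 / 0.59461 = 0.202.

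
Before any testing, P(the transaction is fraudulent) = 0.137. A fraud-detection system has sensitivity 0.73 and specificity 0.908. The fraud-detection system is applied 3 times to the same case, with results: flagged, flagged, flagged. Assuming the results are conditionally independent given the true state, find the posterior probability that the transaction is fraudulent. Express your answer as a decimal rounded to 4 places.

Let H be the event that the transaction is fraudulent; start with P(H) = 0.137. P('flagged'|H) = 0.73, P('flagged'|¬H) = 0.092.
Update on result 1 ('flagged'): P(H) ← 0.73·0.1370 / (0.73·0.1370 + 0.092·0.8630) = 0.10001/0.17941 = 0.5575.
Update on result 2 ('flagged'): P(H) ← 0.73·0.5575 / (0.73·0.5575 + 0.092·0.4425) = 0.40694/0.44765 = 0.9090.
Update on result 3 ('flagged'): P(H) ← 0.73·0.9090 / (0.73·0.9090 + 0.092·0.0910) = 0.66361/0.67197 = 0.9875.

Posterior P(H) ≈ 0.9875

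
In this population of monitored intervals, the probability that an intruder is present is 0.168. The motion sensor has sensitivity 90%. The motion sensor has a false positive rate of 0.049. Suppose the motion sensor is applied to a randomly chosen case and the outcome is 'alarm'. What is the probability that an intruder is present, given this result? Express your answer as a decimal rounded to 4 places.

Write H for 'an intruder is present'. Prior odds H:¬H = 0.168/0.832 = 0.20192. For the 'alarm' outcome, the likelihood ratio is 0.9/0.049 = 18.367.
Posterior odds = 0.20192 × 18.367 = 3.7088, so P(H|E) = 3.7088/(1+3.7088) = 0.7876.

P(H | E) ≈ 0.7876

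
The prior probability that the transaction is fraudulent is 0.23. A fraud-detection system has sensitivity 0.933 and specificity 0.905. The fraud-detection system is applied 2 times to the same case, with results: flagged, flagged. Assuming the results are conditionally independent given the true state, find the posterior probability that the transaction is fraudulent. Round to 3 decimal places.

Let H be the event that the transaction is fraudulent; start with P(H) = 0.23. P('flagged'|H) = 0.933, P('flagged'|¬H) = 0.095.
Update on result 1 ('flagged'): P(H) ← 0.933·0.2300 / (0.933·0.2300 + 0.095·0.7700) = 0.21459/0.28774 = 0.7458.
Update on result 2 ('flagged'): P(H) ← 0.933·0.7458 / (0.933·0.7458 + 0.095·0.2542) = 0.69581/0.71996 = 0.9665.

Posterior P(H) ≈ 0.966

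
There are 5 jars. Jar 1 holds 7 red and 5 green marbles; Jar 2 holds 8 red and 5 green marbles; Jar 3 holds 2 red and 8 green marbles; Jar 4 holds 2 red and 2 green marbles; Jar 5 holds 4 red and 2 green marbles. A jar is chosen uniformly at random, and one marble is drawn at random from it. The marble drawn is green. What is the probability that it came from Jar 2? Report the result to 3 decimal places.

Posterior probability ≈ 0.158

P(green|Jar 1) = 0.4167; P(green|Jar 2) = 0.3846; P(green|Jar 3) = 0.8; P(green|Jar 4) = 0.5; P(green|Jar 5) = 0.3333.
Prior × likelihood for each source: 0.2·0.4167=0.08333, 0.2·0.3846=0.07692, 0.2·0.8=0.1600, 0.2·0.5=0.1000, 0.2·0.3333=0.06667. Summing gives P(green) = 0.48692.
P(Jar 2 | green) = 0.07692 / 0.48692 = 0.158.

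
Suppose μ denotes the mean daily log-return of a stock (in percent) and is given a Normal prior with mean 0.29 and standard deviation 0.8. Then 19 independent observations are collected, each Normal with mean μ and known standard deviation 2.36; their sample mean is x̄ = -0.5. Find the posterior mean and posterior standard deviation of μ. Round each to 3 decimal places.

Prior precision 1/τ₀² = 1/0.8² = 1.56250; data precision n/σ² = 19/2.36² = 3.41138.
Posterior precision = 1.56250 + 3.41138 = 4.97388, giving posterior SD = 1/√4.97388 = 0.448.
Posterior mean = (1.56250·0.29 + 3.41138·-0.5) / 4.97388 = -0.252.

Posterior mean ≈ -0.252; posterior SD ≈ 0.448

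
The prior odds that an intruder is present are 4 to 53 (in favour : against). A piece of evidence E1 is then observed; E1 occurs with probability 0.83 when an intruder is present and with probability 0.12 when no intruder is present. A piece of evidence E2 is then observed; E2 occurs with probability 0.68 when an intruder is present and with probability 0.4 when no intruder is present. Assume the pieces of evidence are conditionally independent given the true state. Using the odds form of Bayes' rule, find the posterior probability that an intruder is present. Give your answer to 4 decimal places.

Prior odds = 4/53 = 0.075472. In log-odds, ln(0.075472) = -2.5840.
Add log likelihood ratios: ln(6.9167) + ln(1.7000) = 2.4646.
Posterior log-odds = -0.11944, so posterior odds = exp(-0.11944) = 0.88742. Converting, P(H|E) = 0.88742/1.8874 = 0.4702.

Posterior probability ≈ 0.4702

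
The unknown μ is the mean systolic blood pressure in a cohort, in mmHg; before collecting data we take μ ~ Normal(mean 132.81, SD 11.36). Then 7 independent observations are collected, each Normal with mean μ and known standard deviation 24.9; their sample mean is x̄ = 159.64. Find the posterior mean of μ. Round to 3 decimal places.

With known σ, the Normal prior is conjugate. Weight on the data is w = (n/σ²)/(n/σ² + 1/τ₀²) = 0.0112901/(0.0112901+0.00774896) = 0.59300.
Posterior mean = w·x̄ + (1−w)·μ₀ = 0.59300·159.64 + 0.40700·132.81 = 148.720.

Posterior mean ≈ 148.720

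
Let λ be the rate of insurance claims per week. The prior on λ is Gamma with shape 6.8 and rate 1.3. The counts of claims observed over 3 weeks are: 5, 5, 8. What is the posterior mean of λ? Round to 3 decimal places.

Posterior mean ≈ 5.767

The Poisson likelihood adds the total count to the shape and the number of exposure periods to the rate. Here ∑xᵢ = 18 and n = 3, so shape 6.8→24.8 and rate 1.3→4.3.
E[λ | data] = 24.8/4.3 = 5.767.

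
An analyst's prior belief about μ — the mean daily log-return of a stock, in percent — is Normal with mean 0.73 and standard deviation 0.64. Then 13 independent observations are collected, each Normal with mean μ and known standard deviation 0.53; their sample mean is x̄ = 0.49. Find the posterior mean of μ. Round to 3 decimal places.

Posterior mean ≈ 0.502

Prior precision 1/τ₀² = 1/0.64² = 2.44141; data precision n/σ² = 13/0.53² = 46.2798.
Posterior precision = 2.44141 + 46.2798 = 48.7212.
Posterior mean = (2.44141·0.73 + 46.2798·0.49) / 48.7212 = 0.502.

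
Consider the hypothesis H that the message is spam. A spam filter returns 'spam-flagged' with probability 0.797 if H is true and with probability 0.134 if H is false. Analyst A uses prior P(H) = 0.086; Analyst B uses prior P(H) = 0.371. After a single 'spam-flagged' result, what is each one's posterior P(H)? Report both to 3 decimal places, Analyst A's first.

Analyst A: 0.359; Analyst B: 0.778

The likelihood ratio for a 'spam-flagged' result is 0.797/0.134 = 5.9478.
Analyst A: prior odds 0.086/0.914 = 0.094092; posterior odds 0.55964; posterior probability 0.359.
Analyst B: prior odds 0.371/0.629 = 0.58983; posterior odds 3.5081; posterior probability 0.778.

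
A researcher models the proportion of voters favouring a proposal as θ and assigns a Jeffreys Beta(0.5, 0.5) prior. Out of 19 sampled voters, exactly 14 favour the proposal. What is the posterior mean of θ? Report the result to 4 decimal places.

Posterior mean ≈ 0.7250

Observing 14 successes and 5 failures updates Beta(0.5, 0.5) by adding the success and failure counts to the two shape parameters: α = 0.5+14 = 14.5, β = 0.5+5 = 5.5.
Posterior mean = α/(α+β) = 14.5/20 = 0.7250.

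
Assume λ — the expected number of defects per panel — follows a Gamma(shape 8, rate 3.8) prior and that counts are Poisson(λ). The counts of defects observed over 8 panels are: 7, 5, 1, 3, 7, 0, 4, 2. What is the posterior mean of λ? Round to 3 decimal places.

The Poisson likelihood adds the total count to the shape and the number of exposure periods to the rate. Here ∑xᵢ = 29 and n = 8, so shape 8→37 and rate 3.8→11.8.
E[λ | data] = 37/11.8 = 3.136.

Posterior mean ≈ 3.136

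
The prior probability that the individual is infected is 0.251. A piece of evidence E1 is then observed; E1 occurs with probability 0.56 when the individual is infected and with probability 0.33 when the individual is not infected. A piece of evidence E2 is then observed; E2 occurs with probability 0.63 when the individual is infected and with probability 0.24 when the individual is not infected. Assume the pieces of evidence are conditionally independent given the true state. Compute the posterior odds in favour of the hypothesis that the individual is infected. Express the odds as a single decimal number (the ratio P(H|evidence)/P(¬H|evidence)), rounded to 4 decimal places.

Posterior odds ≈ 1.4928

Prior odds = 0.251/(1−0.251) = 0.33511. In log-odds, ln(0.33511) = -1.0933.
Add log likelihood ratios: ln(1.6970) + ln(2.6250) = 1.4939.
Posterior log-odds = 0.40064, so posterior odds = exp(0.40064) = 1.4928.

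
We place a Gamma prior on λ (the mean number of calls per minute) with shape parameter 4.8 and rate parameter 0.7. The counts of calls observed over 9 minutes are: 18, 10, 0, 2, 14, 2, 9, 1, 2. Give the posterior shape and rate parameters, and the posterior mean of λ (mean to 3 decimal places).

Posterior: Gamma(shape=62.8, rate=9.7); mean ≈ 6.474

Total count ∑xᵢ = 58 over n = 9 minutes.
Gamma is conjugate to the Poisson likelihood: posterior is Gamma(shape = 4.8+58 = 62.8, rate = 0.7+9 = 9.7).
E[λ | data] = 62.8/9.7 = 6.474.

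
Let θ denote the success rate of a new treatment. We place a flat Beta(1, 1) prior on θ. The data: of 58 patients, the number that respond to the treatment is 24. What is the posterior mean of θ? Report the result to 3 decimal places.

Observing 24 successes and 34 failures updates Beta(1, 1) by adding the success and failure counts to the two shape parameters: α = 1+24 = 25, β = 1+34 = 35.
E[θ | data] = 25/(25+35) = 0.417.

Posterior mean ≈ 0.417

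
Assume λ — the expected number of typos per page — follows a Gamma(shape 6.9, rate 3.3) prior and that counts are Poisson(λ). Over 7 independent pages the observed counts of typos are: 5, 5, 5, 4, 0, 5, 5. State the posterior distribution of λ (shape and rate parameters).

The Poisson likelihood adds the total count to the shape and the number of exposure periods to the rate. Here ∑xᵢ = 29 and n = 7, so shape 6.9→35.9 and rate 3.3→10.3.

Posterior: Gamma(shape=35.9, rate=10.3)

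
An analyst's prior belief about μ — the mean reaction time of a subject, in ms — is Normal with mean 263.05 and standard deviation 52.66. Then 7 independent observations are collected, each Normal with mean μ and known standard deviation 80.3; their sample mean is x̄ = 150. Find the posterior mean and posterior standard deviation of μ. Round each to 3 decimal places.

Prior precision 1/τ₀² = 1/52.66² = 0.00036061; data precision n/σ² = 7/80.3² = 0.00108559.
Posterior precision = 0.00036061 + 0.00108559 = 0.00144620, giving posterior SD = 1/√0.00144620 = 26.296.
Posterior mean = (0.00036061·263.05 + 0.00108559·150) / 0.00144620 = 178.189.

Posterior mean ≈ 178.189; posterior SD ≈ 26.296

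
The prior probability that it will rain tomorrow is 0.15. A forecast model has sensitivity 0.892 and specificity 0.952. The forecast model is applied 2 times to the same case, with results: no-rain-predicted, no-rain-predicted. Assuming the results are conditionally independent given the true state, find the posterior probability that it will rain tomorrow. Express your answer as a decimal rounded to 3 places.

With H the event that it will rain tomorrow, the joint likelihood of the observed sequence is P(data|H) = 0.108·0.108 = 0.011664 and P(data|¬H) = 0.952·0.952 = 0.90630.
Bayes: P(H|data) = 0.15·0.011664 / (0.15·0.011664 + 0.85·0.90630) = 0.0017496/0.77211 = 0.0023.

Posterior P(H) ≈ 0.002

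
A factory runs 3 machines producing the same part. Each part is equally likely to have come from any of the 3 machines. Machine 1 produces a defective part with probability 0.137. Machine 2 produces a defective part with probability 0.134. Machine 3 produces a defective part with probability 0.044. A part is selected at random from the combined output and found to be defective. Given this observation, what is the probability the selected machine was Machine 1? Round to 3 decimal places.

Posterior probability ≈ 0.435

Tabulate prior·likelihood by source: [1] prior 0.333333, lik 0.137, product 0.04567; [2] prior 0.333333, lik 0.134, product 0.04467; [3] prior 0.333333, lik 0.044, product 0.01467.
Normalizing constant = 0.10500; the posterior for Machine 1 is its product over the sum, 0.04567/0.10500 = 0.435.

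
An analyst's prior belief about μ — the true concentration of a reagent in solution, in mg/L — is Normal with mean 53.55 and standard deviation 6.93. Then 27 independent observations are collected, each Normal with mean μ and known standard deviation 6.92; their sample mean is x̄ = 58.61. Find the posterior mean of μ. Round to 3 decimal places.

Prior precision 1/τ₀² = 1/6.93² = 0.0208225; data precision n/σ² = 27/6.92² = 0.563834.
Posterior precision = 0.0208225 + 0.563834 = 0.584657.
Posterior mean = (0.0208225·53.55 + 0.563834·58.61) / 0.584657 = 58.430.

Posterior mean ≈ 58.430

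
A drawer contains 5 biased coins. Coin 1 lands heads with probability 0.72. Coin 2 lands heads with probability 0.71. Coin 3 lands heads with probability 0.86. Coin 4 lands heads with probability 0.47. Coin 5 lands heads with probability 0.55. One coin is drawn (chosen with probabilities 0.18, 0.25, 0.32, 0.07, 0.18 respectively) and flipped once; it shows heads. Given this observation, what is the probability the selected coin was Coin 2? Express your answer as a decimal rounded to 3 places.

Posterior probability ≈ 0.249

Tabulate prior·likelihood by source: [1] prior 0.18, lik 0.72, product 0.1296; [2] prior 0.25, lik 0.71, product 0.1775; [3] prior 0.32, lik 0.86, product 0.2752; [4] prior 0.07, lik 0.47, product 0.03290; [5] prior 0.18, lik 0.55, product 0.09900.
Normalizing constant = 0.71420; the posterior for Coin 2 is its product over the sum, 0.1775/0.71420 = 0.249.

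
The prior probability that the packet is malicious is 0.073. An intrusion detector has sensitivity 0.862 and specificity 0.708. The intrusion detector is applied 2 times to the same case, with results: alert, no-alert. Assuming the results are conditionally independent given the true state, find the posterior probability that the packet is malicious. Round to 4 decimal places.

Posterior P(H) ≈ 0.0433

Let H be the event that the packet is malicious; start with P(H) = 0.073. P('alert'|H) = 0.862, P('alert'|¬H) = 0.292.
Update on result 1 ('alert'): P(H) ← 0.862·0.0730 / (0.862·0.0730 + 0.292·0.9270) = 0.062926/0.33361 = 0.1886.
Update on result 2 ('no-alert'): P(H) ← 0.138·0.1886 / (0.138·0.1886 + 0.708·0.8114) = 0.026030/0.60049 = 0.0433.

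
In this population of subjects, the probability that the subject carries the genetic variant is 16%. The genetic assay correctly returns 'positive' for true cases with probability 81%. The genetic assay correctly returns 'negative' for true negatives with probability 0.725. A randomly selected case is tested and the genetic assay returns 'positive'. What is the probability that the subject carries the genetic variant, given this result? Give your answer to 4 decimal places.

Let H be the event that the subject carries the genetic variant. P(H) = 0.16, so P(¬H) = 0.84. With E the 'positive' result, P(E|H) = 0.81 and P(E|¬H) = 0.275.
P(E) = 0.81·0.16 + 0.275·0.84 = 0.12960 + 0.23100 = 0.36060.
By Bayes' theorem, P(H|E) = 0.12960 / 0.36060 = 0.3594.

P(H | E) ≈ 0.3594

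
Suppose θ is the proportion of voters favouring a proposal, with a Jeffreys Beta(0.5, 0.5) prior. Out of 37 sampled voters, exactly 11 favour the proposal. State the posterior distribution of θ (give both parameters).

The binomial likelihood is conjugate to the Beta prior: with 11 successes and 26 failures, the posterior is Beta(0.5+11, 0.5+26) = Beta(11.5, 26.5).

Posterior: Beta(11.5, 26.5)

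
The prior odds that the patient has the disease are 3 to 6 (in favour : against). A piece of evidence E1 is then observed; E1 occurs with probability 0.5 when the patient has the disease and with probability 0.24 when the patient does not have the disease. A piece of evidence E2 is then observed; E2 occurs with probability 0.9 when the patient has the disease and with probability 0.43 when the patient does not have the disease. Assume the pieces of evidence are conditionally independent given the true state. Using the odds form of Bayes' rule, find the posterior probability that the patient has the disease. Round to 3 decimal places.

Prior odds = 3/6 = 0.50000. In log-odds, ln(0.50000) = -0.69315.
Add log likelihood ratios: ln(2.0833) + ln(2.0930) = 1.4726.
Posterior log-odds = 0.77943, so posterior odds = exp(0.77943) = 2.1802. Converting, P(H|E) = 2.1802/3.1802 = 0.686.

Posterior probability ≈ 0.686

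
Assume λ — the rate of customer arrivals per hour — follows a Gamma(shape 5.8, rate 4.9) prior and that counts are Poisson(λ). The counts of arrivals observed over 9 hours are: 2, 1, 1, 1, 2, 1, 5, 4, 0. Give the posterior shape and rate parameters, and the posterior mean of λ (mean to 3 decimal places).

Posterior: Gamma(shape=22.8, rate=13.9); mean ≈ 1.640

The Poisson likelihood adds the total count to the shape and the number of exposure periods to the rate. Here ∑xᵢ = 17 and n = 9, so shape 5.8→22.8 and rate 4.9→13.9.
Posterior mean = shape/rate = 22.8/13.9 = 1.640.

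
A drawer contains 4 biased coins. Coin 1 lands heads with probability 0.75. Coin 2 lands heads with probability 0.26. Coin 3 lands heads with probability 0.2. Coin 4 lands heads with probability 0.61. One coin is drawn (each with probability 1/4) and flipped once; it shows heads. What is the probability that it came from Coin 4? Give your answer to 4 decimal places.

Posterior probability ≈ 0.3352

P(heads|C1) = 0.75; P(heads|C2) = 0.26; P(heads|C3) = 0.2; P(heads|C4) = 0.61.
Prior × likelihood for each source: 0.25·0.75=0.1875, 0.25·0.26=0.06500, 0.25·0.2=0.05000, 0.25·0.61=0.1525. Summing gives P(heads) = 0.45500.
P(Coin 4 | heads) = 0.1525 / 0.45500 = 0.3352.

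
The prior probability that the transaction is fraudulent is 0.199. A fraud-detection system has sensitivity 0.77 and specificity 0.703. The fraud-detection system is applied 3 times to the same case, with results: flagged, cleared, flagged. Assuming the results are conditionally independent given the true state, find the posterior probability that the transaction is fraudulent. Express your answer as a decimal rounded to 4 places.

Let H be the event that the transaction is fraudulent; start with P(H) = 0.199. P('flagged'|H) = 0.77, P('flagged'|¬H) = 0.297.
Update on result 1 ('flagged'): P(H) ← 0.77·0.1990 / (0.77·0.1990 + 0.297·0.8010) = 0.15323/0.39113 = 0.3918.
Update on result 2 ('cleared'): P(H) ← 0.23·0.3918 / (0.23·0.3918 + 0.703·0.6082) = 0.090106/0.51769 = 0.1741.
Update on result 3 ('flagged'): P(H) ← 0.77·0.1741 / (0.77·0.1741 + 0.297·0.8259) = 0.13402/0.37933 = 0.3533.

Posterior P(H) ≈ 0.3533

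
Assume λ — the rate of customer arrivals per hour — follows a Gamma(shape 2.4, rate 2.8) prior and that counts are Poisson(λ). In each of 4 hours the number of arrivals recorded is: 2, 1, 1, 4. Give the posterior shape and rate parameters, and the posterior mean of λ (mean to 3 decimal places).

Total count ∑xᵢ = 8 over n = 4 hours.
Gamma is conjugate to the Poisson likelihood: posterior is Gamma(shape = 2.4+8 = 10.4, rate = 2.8+4 = 6.8).
Posterior mean = shape/rate = 10.4/6.8 = 1.529.

Posterior: Gamma(shape=10.4, rate=6.8); mean ≈ 1.529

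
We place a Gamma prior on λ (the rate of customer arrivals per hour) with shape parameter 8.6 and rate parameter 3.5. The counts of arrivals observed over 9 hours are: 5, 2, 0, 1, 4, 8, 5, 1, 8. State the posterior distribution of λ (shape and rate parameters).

Total count ∑xᵢ = 34 over n = 9 hours.
Gamma is conjugate to the Poisson likelihood: posterior is Gamma(shape = 8.6+34 = 42.6, rate = 3.5+9 = 12.5).

Posterior: Gamma(shape=42.6, rate=12.5)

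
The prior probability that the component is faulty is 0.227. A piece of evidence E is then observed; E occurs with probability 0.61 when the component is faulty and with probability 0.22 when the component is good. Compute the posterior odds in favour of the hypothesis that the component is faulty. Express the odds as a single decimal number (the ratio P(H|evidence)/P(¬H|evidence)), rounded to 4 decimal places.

Posterior odds ≈ 0.8142

Prior odds = 0.227/(1−0.227) = 0.29366. In log-odds, ln(0.29366) = -1.2253.
Add log likelihood ratio: ln(2.7727) = 1.0198.
Posterior log-odds = -0.20550, so posterior odds = exp(-0.20550) = 0.81424.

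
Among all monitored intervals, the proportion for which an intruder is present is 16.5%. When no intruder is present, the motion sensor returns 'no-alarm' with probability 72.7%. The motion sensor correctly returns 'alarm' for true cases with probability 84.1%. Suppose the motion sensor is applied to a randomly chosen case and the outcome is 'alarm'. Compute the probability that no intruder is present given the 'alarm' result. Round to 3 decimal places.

Let H be the event that an intruder is present. P(H) = 0.165, so P(¬H) = 0.835. With E the 'alarm' result, P(E|H) = 0.841 and P(E|¬H) = 0.273.
P(E) = 0.841·0.165 + 0.273·0.835 = 0.13876 + 0.22796 = 0.36672.
By Bayes' theorem, P(H|E) = 0.13876 / 0.36672 = 0.378. Hence P(¬H|E) = 1 − 0.378 = 0.622.

P(¬H | E) ≈ 0.622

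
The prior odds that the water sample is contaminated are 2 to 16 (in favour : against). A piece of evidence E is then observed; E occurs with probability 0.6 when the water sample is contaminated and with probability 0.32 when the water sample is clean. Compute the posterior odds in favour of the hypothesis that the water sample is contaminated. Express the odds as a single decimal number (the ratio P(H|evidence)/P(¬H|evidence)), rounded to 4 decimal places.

Posterior odds ≈ 0.2344

Prior odds = 2/16 = 0.12500. In log-odds, ln(0.12500) = -2.0794.
Add log likelihood ratio: ln(1.8750) = 0.62861.
Posterior log-odds = -1.4508, so posterior odds = exp(-1.4508) = 0.23438.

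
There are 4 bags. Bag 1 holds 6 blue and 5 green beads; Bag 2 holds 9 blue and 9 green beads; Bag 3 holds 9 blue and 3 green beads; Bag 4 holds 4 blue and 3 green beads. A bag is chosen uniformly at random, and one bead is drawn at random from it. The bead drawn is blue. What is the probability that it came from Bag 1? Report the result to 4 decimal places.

Posterior probability ≈ 0.2305

Tabulate prior·likelihood by source: [1] prior 0.25, lik 0.5455, product 0.1364; [2] prior 0.25, lik 0.5, product 0.1250; [3] prior 0.25, lik 0.75, product 0.1875; [4] prior 0.25, lik 0.5714, product 0.1429.
Normalizing constant = 0.59172; the posterior for Bag 1 is its product over the sum, 0.1364/0.59172 = 0.2305.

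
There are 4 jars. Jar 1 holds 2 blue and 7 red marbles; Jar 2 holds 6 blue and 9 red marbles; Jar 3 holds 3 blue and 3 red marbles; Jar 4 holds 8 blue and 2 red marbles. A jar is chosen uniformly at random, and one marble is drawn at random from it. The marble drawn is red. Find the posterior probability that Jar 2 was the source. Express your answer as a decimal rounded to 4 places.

Posterior probability ≈ 0.2888

P(red|Jar 1) = 0.7778; P(red|Jar 2) = 0.6; P(red|Jar 3) = 0.5; P(red|Jar 4) = 0.2.
Prior × likelihood for each source: 0.25·0.7778=0.1944, 0.25·0.6=0.1500, 0.25·0.5=0.1250, 0.25·0.2=0.05000. Summing gives P(red) = 0.51944.
P(Jar 2 | red) = 0.1500 / 0.51944 = 0.2888.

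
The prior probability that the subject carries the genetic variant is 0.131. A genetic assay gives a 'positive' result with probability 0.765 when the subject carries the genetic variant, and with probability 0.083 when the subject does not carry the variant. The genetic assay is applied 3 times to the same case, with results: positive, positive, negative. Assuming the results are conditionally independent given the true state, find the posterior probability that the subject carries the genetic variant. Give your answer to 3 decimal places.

Let H be the event that the subject carries the genetic variant; start with P(H) = 0.131. P('positive'|H) = 0.765, P('positive'|¬H) = 0.083.
Update on result 1 ('positive'): P(H) ← 0.765·0.1310 / (0.765·0.1310 + 0.083·0.8690) = 0.10022/0.17234 = 0.5815.
Update on result 2 ('positive'): P(H) ← 0.765·0.5815 / (0.765·0.5815 + 0.083·0.4185) = 0.44484/0.47958 = 0.9276.
Update on result 3 ('negative'): P(H) ← 0.235·0.9276 / (0.235·0.9276 + 0.917·0.0724) = 0.21798/0.28440 = 0.7665.

Posterior P(H) ≈ 0.766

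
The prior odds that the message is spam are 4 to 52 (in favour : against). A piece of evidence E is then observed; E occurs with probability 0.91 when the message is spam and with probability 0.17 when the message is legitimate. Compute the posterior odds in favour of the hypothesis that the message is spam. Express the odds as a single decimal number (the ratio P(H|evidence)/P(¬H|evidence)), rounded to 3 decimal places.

Prior odds = 4/52 = 0.076923.
Likelihood ratio for E = 0.91/0.17 = 5.3529.
Posterior odds = prior odds × LR = 0.41176.

Posterior odds ≈ 0.412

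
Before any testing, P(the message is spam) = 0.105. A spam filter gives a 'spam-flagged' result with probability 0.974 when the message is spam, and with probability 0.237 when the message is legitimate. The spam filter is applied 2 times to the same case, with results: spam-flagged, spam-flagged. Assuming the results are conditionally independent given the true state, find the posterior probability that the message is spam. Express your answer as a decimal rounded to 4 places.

With H the event that the message is spam, the joint likelihood of the observed sequence is P(data|H) = 0.974·0.974 = 0.94868 and P(data|¬H) = 0.237·0.237 = 0.056169.
Bayes: P(H|data) = 0.105·0.94868 / (0.105·0.94868 + 0.895·0.056169) = 0.099611/0.14988 = 0.6646.

Posterior P(H) ≈ 0.6646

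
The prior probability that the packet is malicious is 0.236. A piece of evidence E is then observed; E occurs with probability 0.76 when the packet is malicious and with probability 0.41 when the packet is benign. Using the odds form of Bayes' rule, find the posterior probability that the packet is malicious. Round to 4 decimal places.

Prior odds = 0.236/(1−0.236) = 0.30890. In log-odds, ln(0.30890) = -1.1747.
Add log likelihood ratio: ln(1.8537) = 0.61716.
Posterior log-odds = -0.55757, so posterior odds = exp(-0.55757) = 0.57260. Converting, P(H|E) = 0.57260/1.5726 = 0.3641.

Posterior probability ≈ 0.3641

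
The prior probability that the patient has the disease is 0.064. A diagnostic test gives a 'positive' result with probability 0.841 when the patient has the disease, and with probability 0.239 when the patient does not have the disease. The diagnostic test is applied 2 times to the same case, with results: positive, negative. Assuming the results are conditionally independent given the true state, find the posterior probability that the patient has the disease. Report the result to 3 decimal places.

Posterior P(H) ≈ 0.048

With H the event that the patient has the disease, the joint likelihood of the observed sequence is P(data|H) = 0.841·0.159 = 0.13372 and P(data|¬H) = 0.239·0.761 = 0.18188.
Bayes: P(H|data) = 0.064·0.13372 / (0.064·0.13372 + 0.936·0.18188) = 0.0085580/0.17880 = 0.0479.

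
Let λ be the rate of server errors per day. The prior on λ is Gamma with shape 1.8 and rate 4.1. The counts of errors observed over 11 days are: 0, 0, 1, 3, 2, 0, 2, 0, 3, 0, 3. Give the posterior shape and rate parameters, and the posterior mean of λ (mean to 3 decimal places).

The Poisson likelihood adds the total count to the shape and the number of exposure periods to the rate. Here ∑xᵢ = 14 and n = 11, so shape 1.8→15.8 and rate 4.1→15.1.
Posterior mean = shape/rate = 15.8/15.1 = 1.046.

Posterior: Gamma(shape=15.8, rate=15.1); mean ≈ 1.046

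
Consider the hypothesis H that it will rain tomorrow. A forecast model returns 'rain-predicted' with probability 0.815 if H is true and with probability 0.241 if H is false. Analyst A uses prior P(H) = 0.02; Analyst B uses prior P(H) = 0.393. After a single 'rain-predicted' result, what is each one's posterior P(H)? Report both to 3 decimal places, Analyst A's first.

Analyst A: 0.065; Analyst B: 0.686

P('+'|H) = 0.815, P('+'|¬H) = 0.241.
Analyst A: numerator 0.815·0.02 = 0.016300; evidence = 0.016300+0.241·0.98 = 0.25248; posterior = 0.065.
Analyst B: numerator 0.815·0.393 = 0.32029; evidence = 0.32029+0.241·0.607 = 0.46658; posterior = 0.686.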